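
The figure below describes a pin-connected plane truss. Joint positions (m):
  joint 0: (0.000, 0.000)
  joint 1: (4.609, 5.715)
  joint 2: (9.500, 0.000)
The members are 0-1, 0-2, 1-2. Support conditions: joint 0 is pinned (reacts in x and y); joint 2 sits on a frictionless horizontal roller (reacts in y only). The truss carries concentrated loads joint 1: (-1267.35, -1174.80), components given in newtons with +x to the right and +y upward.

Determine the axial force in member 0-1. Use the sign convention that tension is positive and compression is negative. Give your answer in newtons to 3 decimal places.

-1756.475

N=3 nodes, M=3 members, R=3 reactions → 2N=6, M+R=6
member 0 (0-1): L=7.3419, (cx,cy)=(0.6278,0.7784)
member 1 (0-2): L=9.5000, (cx,cy)=(1.0000,0.0000)
member 2 (1-2): L=7.5222, (cx,cy)=(0.6502,-0.7598)
solve A·x = −loads:
  F[0-1] = -1756.4745 N (compression)
  F[0-2] = -164.7001 N (compression)
  F[1-2] = +253.3026 N (tension)
  Rx@0 = +1267.3500 N
  Ry@0 = +1367.2476 N
  Ry@2 = -192.4476 N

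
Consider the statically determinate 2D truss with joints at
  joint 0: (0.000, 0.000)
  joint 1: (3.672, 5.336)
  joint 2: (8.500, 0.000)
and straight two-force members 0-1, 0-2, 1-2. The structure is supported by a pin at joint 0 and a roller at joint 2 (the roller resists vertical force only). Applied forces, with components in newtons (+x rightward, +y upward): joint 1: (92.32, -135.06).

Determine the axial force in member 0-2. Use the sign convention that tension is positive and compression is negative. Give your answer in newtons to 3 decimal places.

N=3 nodes, M=3 members, R=3 reactions → 2N=6, M+R=6
member 0 (0-1): L=6.4774, (cx,cy)=(0.5669,0.8238)
member 1 (0-2): L=8.5000, (cx,cy)=(1.0000,0.0000)
member 2 (1-2): L=7.1960, (cx,cy)=(0.6709,-0.7415)
solve A·x = −loads:
  F[0-1] = -22.7714 N (compression)
  F[0-2] = +105.2290 N (tension)
  F[1-2] = -156.8410 N (compression)
  Rx@0 = -92.3200 N
  Ry@0 = +18.7588 N
  Ry@2 = +116.3012 N

105.229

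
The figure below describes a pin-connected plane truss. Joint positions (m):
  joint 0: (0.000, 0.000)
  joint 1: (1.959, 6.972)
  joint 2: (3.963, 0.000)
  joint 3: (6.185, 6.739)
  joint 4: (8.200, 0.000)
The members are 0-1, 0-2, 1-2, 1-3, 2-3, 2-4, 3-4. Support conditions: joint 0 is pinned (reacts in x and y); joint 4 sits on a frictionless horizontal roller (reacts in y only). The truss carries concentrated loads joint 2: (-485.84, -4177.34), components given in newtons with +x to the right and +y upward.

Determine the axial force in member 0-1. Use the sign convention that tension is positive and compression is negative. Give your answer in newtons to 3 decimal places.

-2242.049

N=5 nodes, M=7 members, R=3 reactions → 2N=10, M+R=10
member 0 (0-1): L=7.2420, (cx,cy)=(0.2705,0.9627)
member 1 (0-2): L=3.9630, (cx,cy)=(1.0000,0.0000)
member 2 (1-2): L=7.2543, (cx,cy)=(0.2763,-0.9611)
member 3 (1-3): L=4.2324, (cx,cy)=(0.9985,-0.0551)
member 4 (2-3): L=7.0959, (cx,cy)=(0.3131,0.9497)
member 5 (2-4): L=4.2370, (cx,cy)=(1.0000,0.0000)
member 6 (3-4): L=7.0338, (cx,cy)=(0.2865,-0.9581)
solve A·x = −loads:
  F[0-1] = -2242.0494 N (compression)
  F[0-2] = +120.6470 N (tension)
  F[1-2] = +2317.3756 N (tension)
  F[1-3] = -1248.5557 N (compression)
  F[2-3] = +2053.4156 N (tension)
  F[2-4] = +603.6562 N (tension)
  F[3-4] = -2107.1945 N (compression)
  Rx@0 = +485.8400 N
  Ry@0 = +2158.4621 N
  Ry@4 = +2018.8779 N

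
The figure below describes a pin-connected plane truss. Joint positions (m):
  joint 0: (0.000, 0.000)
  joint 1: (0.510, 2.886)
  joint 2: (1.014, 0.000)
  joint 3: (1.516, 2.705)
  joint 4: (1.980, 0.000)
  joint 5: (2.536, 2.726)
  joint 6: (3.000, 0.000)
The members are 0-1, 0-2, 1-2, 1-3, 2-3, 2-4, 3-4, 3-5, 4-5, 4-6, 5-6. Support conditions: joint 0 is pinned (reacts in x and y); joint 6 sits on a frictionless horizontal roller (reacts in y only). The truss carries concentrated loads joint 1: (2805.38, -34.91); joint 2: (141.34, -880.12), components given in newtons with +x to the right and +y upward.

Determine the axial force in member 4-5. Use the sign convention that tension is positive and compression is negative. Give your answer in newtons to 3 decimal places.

N=7 nodes, M=11 members, R=3 reactions → 2N=14, M+R=14
member 0 (0-1): L=2.9307, (cx,cy)=(0.1740,0.9847)
member 1 (0-2): L=1.0140, (cx,cy)=(1.0000,0.0000)
member 2 (1-2): L=2.9297, (cx,cy)=(0.1720,-0.9851)
member 3 (1-3): L=1.0222, (cx,cy)=(0.9842,-0.1771)
member 4 (2-3): L=2.7512, (cx,cy)=(0.1825,0.9832)
member 5 (2-4): L=0.9660, (cx,cy)=(1.0000,0.0000)
member 6 (3-4): L=2.7445, (cx,cy)=(0.1691,-0.9856)
member 7 (3-5): L=1.0202, (cx,cy)=(0.9998,0.0206)
member 8 (4-5): L=2.7821, (cx,cy)=(0.1998,0.9798)
member 9 (4-6): L=1.0200, (cx,cy)=(1.0000,0.0000)
member 10 (5-6): L=2.7652, (cx,cy)=(0.1678,-0.9858)
solve A·x = −loads:
  F[0-1] = +2119.4995 N (tension)
  F[0-2] = +2577.8870 N (tension)
  F[1-2] = -1764.6129 N (compression)
  F[1-3] = -2167.2248 N (compression)
  F[2-3] = +2663.1333 N (tension)
  F[2-4] = +1647.0429 N (tension)
  F[3-4] = -3069.6032 N (compression)
  F[3-5] = -1128.3197 N (compression)
  F[4-5] = +3087.7041 N (tension)
  F[4-6] = +511.0112 N (tension)
  F[5-6] = -3045.3706 N (compression)
  Rx@0 = -2946.7200 N
  Ry@0 = -2087.1608 N
  Ry@6 = +3002.1908 N

3087.704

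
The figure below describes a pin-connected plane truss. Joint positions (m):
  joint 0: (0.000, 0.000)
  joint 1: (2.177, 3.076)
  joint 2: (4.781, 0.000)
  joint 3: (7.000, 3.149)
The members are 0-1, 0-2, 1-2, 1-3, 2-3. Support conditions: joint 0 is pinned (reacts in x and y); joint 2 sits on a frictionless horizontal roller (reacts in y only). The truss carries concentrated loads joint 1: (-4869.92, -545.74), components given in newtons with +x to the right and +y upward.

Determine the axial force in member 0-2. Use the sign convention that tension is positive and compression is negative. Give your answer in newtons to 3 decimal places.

N=4 nodes, M=5 members, R=3 reactions → 2N=8, M+R=8
member 0 (0-1): L=3.7684, (cx,cy)=(0.5777,0.8163)
member 1 (0-2): L=4.7810, (cx,cy)=(1.0000,0.0000)
member 2 (1-2): L=4.0302, (cx,cy)=(0.6461,-0.7632)
member 3 (1-3): L=4.8236, (cx,cy)=(0.9999,0.0151)
member 4 (2-3): L=3.8523, (cx,cy)=(0.5760,0.8174)
solve A·x = −loads:
  F[0-1] = -4202.6751 N (compression)
  F[0-2] = -2442.0626 N (compression)
  F[1-2] = +3779.5794 N (tension)
  F[1-3] = +0.0000 N (tension)
  F[2-3] = +0.0000 N (tension)
  Rx@0 = +4869.9200 N
  Ry@0 = +3430.4499 N
  Ry@2 = -2884.7099 N

-2442.063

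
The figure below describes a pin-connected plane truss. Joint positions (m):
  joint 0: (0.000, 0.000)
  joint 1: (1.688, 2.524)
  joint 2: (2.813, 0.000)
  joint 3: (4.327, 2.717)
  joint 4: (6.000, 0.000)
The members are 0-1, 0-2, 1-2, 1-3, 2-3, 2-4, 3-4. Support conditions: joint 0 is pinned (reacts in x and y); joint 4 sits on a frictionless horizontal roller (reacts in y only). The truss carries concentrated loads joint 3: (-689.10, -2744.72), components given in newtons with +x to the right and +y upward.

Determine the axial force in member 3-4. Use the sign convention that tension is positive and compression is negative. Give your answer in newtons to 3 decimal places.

N=5 nodes, M=7 members, R=3 reactions → 2N=10, M+R=10
member 0 (0-1): L=3.0364, (cx,cy)=(0.5559,0.8312)
member 1 (0-2): L=2.8130, (cx,cy)=(1.0000,0.0000)
member 2 (1-2): L=2.7634, (cx,cy)=(0.4071,-0.9134)
member 3 (1-3): L=2.6460, (cx,cy)=(0.9973,0.0729)
member 4 (2-3): L=3.1104, (cx,cy)=(0.4868,0.8735)
member 5 (2-4): L=3.1870, (cx,cy)=(1.0000,0.0000)
member 6 (3-4): L=3.1908, (cx,cy)=(0.5243,-0.8515)
solve A·x = −loads:
  F[0-1] = -1296.0980 N (compression)
  F[0-2] = +31.4211 N (tension)
  F[1-2] = +1086.4342 N (tension)
  F[1-3] = -1165.9270 N (compression)
  F[2-3] = -1135.9884 N (compression)
  F[2-4] = +1026.6771 N (tension)
  F[3-4] = -1958.0941 N (compression)
  Rx@0 = +689.1000 N
  Ry@0 = +1077.3669 N
  Ry@4 = +1667.3531 N

-1958.094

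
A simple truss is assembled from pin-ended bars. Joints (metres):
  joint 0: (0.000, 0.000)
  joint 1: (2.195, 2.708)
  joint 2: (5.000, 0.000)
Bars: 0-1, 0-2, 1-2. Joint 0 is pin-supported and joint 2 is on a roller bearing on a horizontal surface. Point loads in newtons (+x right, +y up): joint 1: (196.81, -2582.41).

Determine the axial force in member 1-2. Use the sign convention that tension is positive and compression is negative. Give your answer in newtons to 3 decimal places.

N=3 nodes, M=3 members, R=3 reactions → 2N=6, M+R=6
member 0 (0-1): L=3.4859, (cx,cy)=(0.6297,0.7769)
member 1 (0-2): L=5.0000, (cx,cy)=(1.0000,0.0000)
member 2 (1-2): L=3.8989, (cx,cy)=(0.7194,-0.6946)
solve A·x = −loads:
  F[0-1] = -1727.6678 N (compression)
  F[0-2] = +1284.6965 N (tension)
  F[1-2] = -1785.6975 N (compression)
  Rx@0 = -196.8100 N
  Ry@0 = +1342.1397 N
  Ry@2 = +1240.2703 N

-1785.697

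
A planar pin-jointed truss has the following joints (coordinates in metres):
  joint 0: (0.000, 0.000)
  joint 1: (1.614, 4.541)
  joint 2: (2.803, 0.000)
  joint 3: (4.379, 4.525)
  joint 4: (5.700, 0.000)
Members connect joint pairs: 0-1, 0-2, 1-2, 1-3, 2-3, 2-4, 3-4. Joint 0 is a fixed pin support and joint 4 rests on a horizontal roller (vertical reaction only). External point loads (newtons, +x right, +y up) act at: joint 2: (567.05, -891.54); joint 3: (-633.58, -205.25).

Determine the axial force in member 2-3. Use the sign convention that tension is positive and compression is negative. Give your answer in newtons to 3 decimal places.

N=5 nodes, M=7 members, R=3 reactions → 2N=10, M+R=10
member 0 (0-1): L=4.8193, (cx,cy)=(0.3349,0.9423)
member 1 (0-2): L=2.8030, (cx,cy)=(1.0000,0.0000)
member 2 (1-2): L=4.6941, (cx,cy)=(0.2533,-0.9674)
member 3 (1-3): L=2.7650, (cx,cy)=(1.0000,-0.0058)
member 4 (2-3): L=4.7916, (cx,cy)=(0.3289,0.9444)
member 5 (2-4): L=2.8970, (cx,cy)=(1.0000,0.0000)
member 6 (3-4): L=4.7139, (cx,cy)=(0.2802,-0.9599)
solve A·x = −loads:
  F[0-1] = -1065.1736 N (compression)
  F[0-2] = +290.2001 N (tension)
  F[1-2] = +1041.2084 N (tension)
  F[1-3] = -620.4761 N (compression)
  F[2-3] = -122.5303 N (compression)
  F[2-4] = +27.1871 N (tension)
  F[3-4] = -97.0148 N (compression)
  Rx@0 = +66.5300 N
  Ry@0 = +1003.6625 N
  Ry@4 = +93.1275 N

-122.530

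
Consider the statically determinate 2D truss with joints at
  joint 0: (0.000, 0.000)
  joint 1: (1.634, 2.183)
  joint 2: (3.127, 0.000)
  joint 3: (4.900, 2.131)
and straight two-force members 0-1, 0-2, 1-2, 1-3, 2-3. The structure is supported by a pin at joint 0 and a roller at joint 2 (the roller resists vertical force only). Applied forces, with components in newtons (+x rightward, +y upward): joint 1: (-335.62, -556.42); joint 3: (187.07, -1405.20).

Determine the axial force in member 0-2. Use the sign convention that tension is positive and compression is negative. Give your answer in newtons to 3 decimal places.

N=4 nodes, M=5 members, R=3 reactions → 2N=8, M+R=8
member 0 (0-1): L=2.7268, (cx,cy)=(0.5992,0.8006)
member 1 (0-2): L=3.1270, (cx,cy)=(1.0000,0.0000)
member 2 (1-2): L=2.6447, (cx,cy)=(0.5645,-0.8254)
member 3 (1-3): L=3.2664, (cx,cy)=(0.9999,-0.0159)
member 4 (2-3): L=2.7721, (cx,cy)=(0.6396,0.7687)
solve A·x = −loads:
  F[0-1] = +529.9507 N (tension)
  F[0-2] = -466.1161 N (compression)
  F[1-2] = -1213.9226 N (compression)
  F[1-3] = +1338.6408 N (tension)
  F[2-3] = -1800.2429 N (compression)
  Rx@0 = +148.5500 N
  Ry@0 = -424.2636 N
  Ry@2 = +2385.8836 N

-466.116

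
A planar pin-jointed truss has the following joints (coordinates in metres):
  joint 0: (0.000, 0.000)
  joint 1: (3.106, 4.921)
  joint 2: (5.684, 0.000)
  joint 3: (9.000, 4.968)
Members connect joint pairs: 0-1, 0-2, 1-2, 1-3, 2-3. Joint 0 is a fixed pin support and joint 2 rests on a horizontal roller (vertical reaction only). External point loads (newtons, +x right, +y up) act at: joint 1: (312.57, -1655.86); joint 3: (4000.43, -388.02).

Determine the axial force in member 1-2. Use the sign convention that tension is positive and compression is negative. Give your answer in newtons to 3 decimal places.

-5491.237

N=4 nodes, M=5 members, R=3 reactions → 2N=8, M+R=8
member 0 (0-1): L=5.8192, (cx,cy)=(0.5337,0.8456)
member 1 (0-2): L=5.6840, (cx,cy)=(1.0000,0.0000)
member 2 (1-2): L=5.5554, (cx,cy)=(0.4641,-0.8858)
member 3 (1-3): L=5.8942, (cx,cy)=(1.0000,0.0080)
member 4 (2-3): L=5.9730, (cx,cy)=(0.5552,0.8317)
solve A·x = −loads:
  F[0-1] = +3834.3121 N (tension)
  F[0-2] = +2266.4464 N (tension)
  F[1-2] = -5491.2374 N (compression)
  F[1-3] = +4282.3509 N (tension)
  F[2-3] = -507.5706 N (compression)
  Rx@0 = -4313.0000 N
  Ry@0 = -3242.4631 N
  Ry@2 = +5286.3431 N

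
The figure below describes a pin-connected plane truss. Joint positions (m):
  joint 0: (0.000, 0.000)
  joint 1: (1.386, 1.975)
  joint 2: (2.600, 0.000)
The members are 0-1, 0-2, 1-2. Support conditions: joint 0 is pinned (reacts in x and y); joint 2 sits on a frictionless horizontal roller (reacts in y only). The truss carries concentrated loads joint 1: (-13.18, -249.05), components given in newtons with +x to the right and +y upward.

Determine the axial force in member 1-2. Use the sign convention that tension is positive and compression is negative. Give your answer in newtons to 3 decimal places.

N=3 nodes, M=3 members, R=3 reactions → 2N=6, M+R=6
member 0 (0-1): L=2.4128, (cx,cy)=(0.5744,0.8185)
member 1 (0-2): L=2.6000, (cx,cy)=(1.0000,0.0000)
member 2 (1-2): L=2.3183, (cx,cy)=(0.5237,-0.8519)
solve A·x = −loads:
  F[0-1] = -154.2959 N (compression)
  F[0-2] = +75.4531 N (tension)
  F[1-2] = -144.0868 N (compression)
  Rx@0 = +13.1800 N
  Ry@0 = +126.2989 N
  Ry@2 = +122.7511 N

-144.087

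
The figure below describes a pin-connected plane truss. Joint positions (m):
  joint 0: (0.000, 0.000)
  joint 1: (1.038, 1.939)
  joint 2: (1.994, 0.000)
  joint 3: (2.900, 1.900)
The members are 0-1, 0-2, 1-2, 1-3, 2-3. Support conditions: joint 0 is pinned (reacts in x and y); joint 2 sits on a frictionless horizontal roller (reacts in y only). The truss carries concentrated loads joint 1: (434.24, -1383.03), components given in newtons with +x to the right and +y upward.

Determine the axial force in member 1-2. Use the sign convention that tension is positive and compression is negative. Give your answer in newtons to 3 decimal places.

N=4 nodes, M=5 members, R=3 reactions → 2N=8, M+R=8
member 0 (0-1): L=2.1994, (cx,cy)=(0.4720,0.8816)
member 1 (0-2): L=1.9940, (cx,cy)=(1.0000,0.0000)
member 2 (1-2): L=2.1619, (cx,cy)=(0.4422,-0.8969)
member 3 (1-3): L=1.8624, (cx,cy)=(0.9998,-0.0209)
member 4 (2-3): L=2.1050, (cx,cy)=(0.4304,0.9026)
solve A·x = −loads:
  F[0-1] = -273.1501 N (compression)
  F[0-2] = +563.1549 N (tension)
  F[1-2] = -1273.4985 N (compression)
  F[1-3] = +0.0000 N (tension)
  F[2-3] = -0.0000 N (compression)
  Rx@0 = -434.2400 N
  Ry@0 = +240.8151 N
  Ry@2 = +1142.2149 N

-1273.498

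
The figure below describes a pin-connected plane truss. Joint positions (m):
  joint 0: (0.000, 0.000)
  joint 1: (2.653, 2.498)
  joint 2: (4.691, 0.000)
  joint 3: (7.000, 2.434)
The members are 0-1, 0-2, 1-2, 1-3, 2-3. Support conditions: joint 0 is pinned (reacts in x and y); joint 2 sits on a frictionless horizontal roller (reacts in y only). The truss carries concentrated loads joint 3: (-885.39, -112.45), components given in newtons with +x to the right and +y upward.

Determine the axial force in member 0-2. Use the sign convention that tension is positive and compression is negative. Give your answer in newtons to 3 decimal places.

-456.270

N=4 nodes, M=5 members, R=3 reactions → 2N=8, M+R=8
member 0 (0-1): L=3.6440, (cx,cy)=(0.7281,0.6855)
member 1 (0-2): L=4.6910, (cx,cy)=(1.0000,0.0000)
member 2 (1-2): L=3.2239, (cx,cy)=(0.6322,-0.7748)
member 3 (1-3): L=4.3475, (cx,cy)=(0.9999,-0.0147)
member 4 (2-3): L=3.3550, (cx,cy)=(0.6882,0.7255)
solve A·x = −loads:
  F[0-1] = -589.4057 N (compression)
  F[0-2] = -456.2703 N (compression)
  F[1-2] = +536.0527 N (tension)
  F[1-3] = -768.0719 N (compression)
  F[2-3] = -170.5838 N (compression)
  Rx@0 = +885.3900 N
  Ry@0 = +404.0486 N
  Ry@2 = -291.5986 N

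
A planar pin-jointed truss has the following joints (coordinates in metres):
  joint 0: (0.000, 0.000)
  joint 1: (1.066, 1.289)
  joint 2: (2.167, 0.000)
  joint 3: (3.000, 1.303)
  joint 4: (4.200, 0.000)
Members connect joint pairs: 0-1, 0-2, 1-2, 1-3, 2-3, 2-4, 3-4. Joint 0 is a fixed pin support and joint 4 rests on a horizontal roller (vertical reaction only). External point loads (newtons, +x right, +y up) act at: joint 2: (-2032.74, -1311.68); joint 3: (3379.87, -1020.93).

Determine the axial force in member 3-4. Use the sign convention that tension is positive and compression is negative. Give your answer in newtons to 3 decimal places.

N=5 nodes, M=7 members, R=3 reactions → 2N=10, M+R=10
member 0 (0-1): L=1.6727, (cx,cy)=(0.6373,0.7706)
member 1 (0-2): L=2.1670, (cx,cy)=(1.0000,0.0000)
member 2 (1-2): L=1.6952, (cx,cy)=(0.6495,-0.7604)
member 3 (1-3): L=1.9341, (cx,cy)=(1.0000,0.0072)
member 4 (2-3): L=1.5465, (cx,cy)=(0.5386,0.8425)
member 5 (2-4): L=2.0330, (cx,cy)=(1.0000,0.0000)
member 6 (3-4): L=1.7714, (cx,cy)=(0.6774,-0.7356)
solve A·x = −loads:
  F[0-1] = +158.2557 N (tension)
  F[0-2] = +1246.2739 N (tension)
  F[1-2] = -158.4465 N (compression)
  F[1-3] = +203.7691 N (tension)
  F[2-3] = +1699.8091 N (tension)
  F[2-4] = +2260.5353 N (tension)
  F[3-4] = -3336.9008 N (compression)
  Rx@0 = -1347.1300 N
  Ry@0 = -121.9546 N
  Ry@4 = +2454.5646 N

-3336.901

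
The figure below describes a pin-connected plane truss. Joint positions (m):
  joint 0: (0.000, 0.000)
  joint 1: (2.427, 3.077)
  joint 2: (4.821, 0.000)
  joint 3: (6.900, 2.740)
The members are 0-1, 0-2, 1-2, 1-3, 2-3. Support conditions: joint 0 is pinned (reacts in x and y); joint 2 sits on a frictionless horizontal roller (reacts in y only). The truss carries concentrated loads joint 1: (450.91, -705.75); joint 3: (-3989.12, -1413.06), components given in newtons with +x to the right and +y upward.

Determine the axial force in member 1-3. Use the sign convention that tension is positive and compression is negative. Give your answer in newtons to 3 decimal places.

-2767.035

N=4 nodes, M=5 members, R=3 reactions → 2N=8, M+R=8
member 0 (0-1): L=3.9190, (cx,cy)=(0.6193,0.7852)
member 1 (0-2): L=4.8210, (cx,cy)=(1.0000,0.0000)
member 2 (1-2): L=3.8986, (cx,cy)=(0.6141,-0.7893)
member 3 (1-3): L=4.4857, (cx,cy)=(0.9972,-0.0751)
member 4 (2-3): L=3.4395, (cx,cy)=(0.6045,0.7966)
solve A·x = −loads:
  F[0-1] = -2191.2872 N (compression)
  F[0-2] = -2181.1529 N (compression)
  F[1-2] = +1549.1009 N (tension)
  F[1-3] = -2767.0355 N (compression)
  F[2-3] = -2034.7279 N (compression)
  Rx@0 = +3538.2100 N
  Ry@0 = +1720.5046 N
  Ry@2 = +398.3054 N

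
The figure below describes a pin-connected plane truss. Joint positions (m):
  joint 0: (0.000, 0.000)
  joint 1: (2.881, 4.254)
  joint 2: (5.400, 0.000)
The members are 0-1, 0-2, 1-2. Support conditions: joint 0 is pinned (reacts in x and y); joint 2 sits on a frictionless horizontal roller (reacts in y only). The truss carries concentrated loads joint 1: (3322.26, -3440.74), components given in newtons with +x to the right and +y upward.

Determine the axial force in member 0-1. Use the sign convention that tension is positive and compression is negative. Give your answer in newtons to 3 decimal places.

N=3 nodes, M=3 members, R=3 reactions → 2N=6, M+R=6
member 0 (0-1): L=5.1378, (cx,cy)=(0.5607,0.8280)
member 1 (0-2): L=5.4000, (cx,cy)=(1.0000,0.0000)
member 2 (1-2): L=4.9439, (cx,cy)=(0.5095,-0.8605)
solve A·x = −loads:
  F[0-1] = +1222.4379 N (tension)
  F[0-2] = +2636.7790 N (tension)
  F[1-2] = -5175.0296 N (compression)
  Rx@0 = -3322.2600 N
  Ry@0 = -1012.1611 N
  Ry@2 = +4452.9011 N

1222.438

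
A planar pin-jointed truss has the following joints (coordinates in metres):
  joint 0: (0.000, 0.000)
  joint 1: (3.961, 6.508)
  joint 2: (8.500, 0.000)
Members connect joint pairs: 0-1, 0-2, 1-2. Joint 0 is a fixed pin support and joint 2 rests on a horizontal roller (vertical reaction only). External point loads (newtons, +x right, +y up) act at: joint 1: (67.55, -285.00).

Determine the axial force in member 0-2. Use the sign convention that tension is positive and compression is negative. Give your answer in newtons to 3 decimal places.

128.700

N=3 nodes, M=3 members, R=3 reactions → 2N=6, M+R=6
member 0 (0-1): L=7.6186, (cx,cy)=(0.5199,0.8542)
member 1 (0-2): L=8.5000, (cx,cy)=(1.0000,0.0000)
member 2 (1-2): L=7.9345, (cx,cy)=(0.5721,-0.8202)
solve A·x = −loads:
  F[0-1] = -117.6165 N (compression)
  F[0-2] = +128.6999 N (tension)
  F[1-2] = -224.9773 N (compression)
  Rx@0 = -67.5500 N
  Ry@0 = +100.4705 N
  Ry@2 = +184.5295 N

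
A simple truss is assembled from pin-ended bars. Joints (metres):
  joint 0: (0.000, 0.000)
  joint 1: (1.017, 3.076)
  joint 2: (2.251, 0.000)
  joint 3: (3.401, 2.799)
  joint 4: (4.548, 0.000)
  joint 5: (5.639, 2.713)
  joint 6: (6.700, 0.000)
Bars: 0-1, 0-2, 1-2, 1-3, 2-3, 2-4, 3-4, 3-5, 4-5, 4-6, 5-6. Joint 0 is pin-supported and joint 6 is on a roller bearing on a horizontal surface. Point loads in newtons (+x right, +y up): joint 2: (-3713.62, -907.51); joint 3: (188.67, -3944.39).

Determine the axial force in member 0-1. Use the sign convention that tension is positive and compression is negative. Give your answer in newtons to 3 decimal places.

-2597.251

N=7 nodes, M=11 members, R=3 reactions → 2N=14, M+R=14
member 0 (0-1): L=3.2398, (cx,cy)=(0.3139,0.9495)
member 1 (0-2): L=2.2510, (cx,cy)=(1.0000,0.0000)
member 2 (1-2): L=3.3143, (cx,cy)=(0.3723,-0.9281)
member 3 (1-3): L=2.4000, (cx,cy)=(0.9933,-0.1154)
member 4 (2-3): L=3.0260, (cx,cy)=(0.3800,0.9250)
member 5 (2-4): L=2.2970, (cx,cy)=(1.0000,0.0000)
member 6 (3-4): L=3.0249, (cx,cy)=(0.3792,-0.9253)
member 7 (3-5): L=2.2397, (cx,cy)=(0.9993,-0.0384)
member 8 (4-5): L=2.9241, (cx,cy)=(0.3731,0.9278)
member 9 (4-6): L=2.1520, (cx,cy)=(1.0000,0.0000)
member 10 (5-6): L=2.9131, (cx,cy)=(0.3642,-0.9313)
solve A·x = −loads:
  F[0-1] = -2597.2507 N (compression)
  F[0-2] = -2709.6422 N (compression)
  F[1-2] = +2893.9643 N (tension)
  F[1-3] = -1905.5424 N (compression)
  F[2-3] = -1922.6343 N (compression)
  F[2-4] = +2812.1467 N (tension)
  F[3-4] = -2501.0965 N (compression)
  F[3-5] = -1865.1408 N (compression)
  F[4-5] = +2494.4358 N (tension)
  F[4-6] = +933.0913 N (tension)
  F[5-6] = -2561.9024 N (compression)
  Rx@0 = +3524.9500 N
  Ry@0 = +2465.9653 N
  Ry@6 = +2385.9347 N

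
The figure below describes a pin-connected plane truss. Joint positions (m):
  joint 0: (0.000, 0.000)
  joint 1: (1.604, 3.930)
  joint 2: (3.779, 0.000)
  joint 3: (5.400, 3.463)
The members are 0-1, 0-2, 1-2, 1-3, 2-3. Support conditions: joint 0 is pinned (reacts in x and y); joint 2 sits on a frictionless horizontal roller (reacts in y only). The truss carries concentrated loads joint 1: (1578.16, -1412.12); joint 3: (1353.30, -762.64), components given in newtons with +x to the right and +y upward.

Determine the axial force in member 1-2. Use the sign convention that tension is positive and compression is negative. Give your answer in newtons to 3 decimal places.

N=4 nodes, M=5 members, R=3 reactions → 2N=8, M+R=8
member 0 (0-1): L=4.2447, (cx,cy)=(0.3779,0.9259)
member 1 (0-2): L=3.7790, (cx,cy)=(1.0000,0.0000)
member 2 (1-2): L=4.4917, (cx,cy)=(0.4842,-0.8749)
member 3 (1-3): L=3.8246, (cx,cy)=(0.9925,-0.1221)
member 4 (2-3): L=3.8236, (cx,cy)=(0.4239,0.9057)
solve A·x = −loads:
  F[0-1] = +2587.6059 N (tension)
  F[0-2] = +1953.6541 N (tension)
  F[1-2] = -4579.5127 N (compression)
  F[1-3] = +1629.3504 N (tension)
  F[2-3] = -622.3890 N (compression)
  Rx@0 = -2931.4600 N
  Ry@0 = -2395.7463 N
  Ry@2 = +4570.5063 N

-4579.513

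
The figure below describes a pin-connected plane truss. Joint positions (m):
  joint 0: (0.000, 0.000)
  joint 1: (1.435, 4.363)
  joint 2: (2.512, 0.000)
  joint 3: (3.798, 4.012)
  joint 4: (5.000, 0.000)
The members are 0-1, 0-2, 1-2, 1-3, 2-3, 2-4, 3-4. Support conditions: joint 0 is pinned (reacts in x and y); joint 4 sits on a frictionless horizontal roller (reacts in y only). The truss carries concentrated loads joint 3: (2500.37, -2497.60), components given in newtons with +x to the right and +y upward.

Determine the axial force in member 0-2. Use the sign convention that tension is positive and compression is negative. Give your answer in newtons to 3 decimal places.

2037.975

N=5 nodes, M=7 members, R=3 reactions → 2N=10, M+R=10
member 0 (0-1): L=4.5929, (cx,cy)=(0.3124,0.9499)
member 1 (0-2): L=2.5120, (cx,cy)=(1.0000,0.0000)
member 2 (1-2): L=4.4940, (cx,cy)=(0.2397,-0.9709)
member 3 (1-3): L=2.3889, (cx,cy)=(0.9891,-0.1469)
member 4 (2-3): L=4.2131, (cx,cy)=(0.3052,0.9523)
member 5 (2-4): L=2.4880, (cx,cy)=(1.0000,0.0000)
member 6 (3-4): L=4.1882, (cx,cy)=(0.2870,-0.9579)
solve A·x = −loads:
  F[0-1] = +1479.9629 N (tension)
  F[0-2] = +2037.9751 N (tension)
  F[1-2] = -1576.6293 N (compression)
  F[1-3] = +849.4608 N (tension)
  F[2-3] = +1607.3960 N (tension)
  F[2-4] = +1169.4854 N (tension)
  F[3-4] = -4074.8993 N (compression)
  Rx@0 = -2500.3700 N
  Ry@0 = -1405.8738 N
  Ry@4 = +3903.4738 N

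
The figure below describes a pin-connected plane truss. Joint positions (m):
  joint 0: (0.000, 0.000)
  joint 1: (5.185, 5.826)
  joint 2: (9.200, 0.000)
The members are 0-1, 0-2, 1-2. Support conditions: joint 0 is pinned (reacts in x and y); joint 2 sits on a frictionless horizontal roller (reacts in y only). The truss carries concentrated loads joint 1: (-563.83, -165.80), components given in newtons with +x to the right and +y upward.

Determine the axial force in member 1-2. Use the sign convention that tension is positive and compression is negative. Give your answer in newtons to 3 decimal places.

N=3 nodes, M=3 members, R=3 reactions → 2N=6, M+R=6
member 0 (0-1): L=7.7991, (cx,cy)=(0.6648,0.7470)
member 1 (0-2): L=9.2000, (cx,cy)=(1.0000,0.0000)
member 2 (1-2): L=7.0755, (cx,cy)=(0.5675,-0.8234)
solve A·x = −loads:
  F[0-1] = -574.8398 N (compression)
  F[0-2] = -181.6665 N (compression)
  F[1-2] = +320.1442 N (tension)
  Rx@0 = +563.8300 N
  Ry@0 = +429.4088 N
  Ry@2 = -263.6088 N

320.144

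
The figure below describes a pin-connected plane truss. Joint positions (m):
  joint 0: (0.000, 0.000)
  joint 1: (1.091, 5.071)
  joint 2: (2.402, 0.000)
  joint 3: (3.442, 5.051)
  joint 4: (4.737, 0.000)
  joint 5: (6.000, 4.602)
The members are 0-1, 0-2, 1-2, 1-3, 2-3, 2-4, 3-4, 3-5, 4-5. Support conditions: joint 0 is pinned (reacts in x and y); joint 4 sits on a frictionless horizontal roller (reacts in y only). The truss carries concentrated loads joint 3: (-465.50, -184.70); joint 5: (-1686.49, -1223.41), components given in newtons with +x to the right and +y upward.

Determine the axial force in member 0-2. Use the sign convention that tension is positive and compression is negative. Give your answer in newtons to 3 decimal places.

-1752.017

N=6 nodes, M=9 members, R=3 reactions → 2N=12, M+R=12
member 0 (0-1): L=5.1870, (cx,cy)=(0.2103,0.9776)
member 1 (0-2): L=2.4020, (cx,cy)=(1.0000,0.0000)
member 2 (1-2): L=5.2377, (cx,cy)=(0.2503,-0.9682)
member 3 (1-3): L=2.3511, (cx,cy)=(1.0000,-0.0085)
member 4 (2-3): L=5.1570, (cx,cy)=(0.2017,0.9795)
member 5 (2-4): L=2.3350, (cx,cy)=(1.0000,0.0000)
member 6 (3-4): L=5.2144, (cx,cy)=(0.2484,-0.9687)
member 7 (3-5): L=2.5971, (cx,cy)=(0.9849,-0.1729)
member 8 (4-5): L=4.7722, (cx,cy)=(0.2647,0.9643)
solve A·x = −loads:
  F[0-1] = -1901.6247 N (compression)
  F[0-2] = -1752.0172 N (compression)
  F[1-2] = +1927.9632 N (tension)
  F[1-3] = -882.5730 N (compression)
  F[2-3] = -1905.7493 N (compression)
  F[2-4] = -885.1178 N (compression)
  F[3-4] = +1962.0510 N (tension)
  F[3-5] = -1308.3532 N (compression)
  F[4-5] = -1503.2057 N (compression)
  Rx@0 = +2151.9900 N
  Ry@0 = +1859.0853 N
  Ry@4 = -450.9753 N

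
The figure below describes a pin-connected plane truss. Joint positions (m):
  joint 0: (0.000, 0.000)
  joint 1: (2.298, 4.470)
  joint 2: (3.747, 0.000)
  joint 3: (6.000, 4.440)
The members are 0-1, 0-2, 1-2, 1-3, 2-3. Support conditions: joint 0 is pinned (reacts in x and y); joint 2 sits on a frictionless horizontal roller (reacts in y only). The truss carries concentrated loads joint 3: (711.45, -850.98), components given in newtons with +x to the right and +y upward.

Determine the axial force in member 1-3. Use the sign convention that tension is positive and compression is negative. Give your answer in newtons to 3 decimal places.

N=4 nodes, M=5 members, R=3 reactions → 2N=8, M+R=8
member 0 (0-1): L=5.0261, (cx,cy)=(0.4572,0.8894)
member 1 (0-2): L=3.7470, (cx,cy)=(1.0000,0.0000)
member 2 (1-2): L=4.6990, (cx,cy)=(0.3084,-0.9513)
member 3 (1-3): L=3.7021, (cx,cy)=(1.0000,-0.0081)
member 4 (2-3): L=4.9789, (cx,cy)=(0.4525,0.8918)
solve A·x = −loads:
  F[0-1] = +1523.2456 N (tension)
  F[0-2] = +15.0021 N (tension)
  F[1-2] = -1433.8079 N (compression)
  F[1-3] = +1138.6203 N (tension)
  F[2-3] = -943.9232 N (compression)
  Rx@0 = -711.4500 N
  Ry@0 = -1354.7094 N
  Ry@2 = +2205.6894 N

1138.620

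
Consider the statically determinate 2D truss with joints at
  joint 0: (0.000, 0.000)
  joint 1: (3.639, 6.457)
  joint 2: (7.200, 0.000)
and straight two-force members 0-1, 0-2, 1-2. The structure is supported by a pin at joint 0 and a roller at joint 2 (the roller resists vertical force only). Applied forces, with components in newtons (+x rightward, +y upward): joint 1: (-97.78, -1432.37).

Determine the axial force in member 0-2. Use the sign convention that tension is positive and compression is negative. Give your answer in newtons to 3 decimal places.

350.891

N=3 nodes, M=3 members, R=3 reactions → 2N=6, M+R=6
member 0 (0-1): L=7.4118, (cx,cy)=(0.4910,0.8712)
member 1 (0-2): L=7.2000, (cx,cy)=(1.0000,0.0000)
member 2 (1-2): L=7.3738, (cx,cy)=(0.4829,-0.8757)
solve A·x = −loads:
  F[0-1] = -913.8413 N (compression)
  F[0-2] = +350.8906 N (tension)
  F[1-2] = -726.5971 N (compression)
  Rx@0 = +97.7800 N
  Ry@0 = +796.1160 N
  Ry@2 = +636.2540 N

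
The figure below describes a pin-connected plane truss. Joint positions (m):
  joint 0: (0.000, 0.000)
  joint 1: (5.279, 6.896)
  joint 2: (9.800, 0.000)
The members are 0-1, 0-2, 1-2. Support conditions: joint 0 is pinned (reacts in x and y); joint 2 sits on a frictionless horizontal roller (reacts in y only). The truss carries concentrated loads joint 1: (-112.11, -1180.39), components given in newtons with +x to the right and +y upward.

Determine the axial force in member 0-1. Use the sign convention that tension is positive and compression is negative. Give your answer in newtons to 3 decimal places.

-785.135

N=3 nodes, M=3 members, R=3 reactions → 2N=6, M+R=6
member 0 (0-1): L=8.6846, (cx,cy)=(0.6079,0.7940)
member 1 (0-2): L=9.8000, (cx,cy)=(1.0000,0.0000)
member 2 (1-2): L=8.2459, (cx,cy)=(0.5483,-0.8363)
solve A·x = −loads:
  F[0-1] = -785.1347 N (compression)
  F[0-2] = +365.1389 N (tension)
  F[1-2] = -665.9777 N (compression)
  Rx@0 = +112.1100 N
  Ry@0 = +623.4341 N
  Ry@2 = +556.9559 N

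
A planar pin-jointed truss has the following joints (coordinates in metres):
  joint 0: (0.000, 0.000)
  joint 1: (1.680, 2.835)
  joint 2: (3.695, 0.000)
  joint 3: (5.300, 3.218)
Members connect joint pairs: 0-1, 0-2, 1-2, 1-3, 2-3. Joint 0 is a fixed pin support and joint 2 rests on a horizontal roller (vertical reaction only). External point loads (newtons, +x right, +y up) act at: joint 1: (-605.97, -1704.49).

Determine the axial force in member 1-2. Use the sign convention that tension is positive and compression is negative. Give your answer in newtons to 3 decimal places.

N=4 nodes, M=5 members, R=3 reactions → 2N=8, M+R=8
member 0 (0-1): L=3.2954, (cx,cy)=(0.5098,0.8603)
member 1 (0-2): L=3.6950, (cx,cy)=(1.0000,0.0000)
member 2 (1-2): L=3.4781, (cx,cy)=(0.5793,-0.8151)
member 3 (1-3): L=3.6402, (cx,cy)=(0.9944,0.1052)
member 4 (2-3): L=3.5960, (cx,cy)=(0.4463,0.8949)
solve A·x = −loads:
  F[0-1] = -1620.8976 N (compression)
  F[0-2] = +220.3675 N (tension)
  F[1-2] = -380.3815 N (compression)
  F[1-3] = +0.0000 N (tension)
  F[2-3] = -0.0000 N (compression)
  Rx@0 = +605.9700 N
  Ry@0 = +1394.4445 N
  Ry@2 = +310.0455 N

-380.381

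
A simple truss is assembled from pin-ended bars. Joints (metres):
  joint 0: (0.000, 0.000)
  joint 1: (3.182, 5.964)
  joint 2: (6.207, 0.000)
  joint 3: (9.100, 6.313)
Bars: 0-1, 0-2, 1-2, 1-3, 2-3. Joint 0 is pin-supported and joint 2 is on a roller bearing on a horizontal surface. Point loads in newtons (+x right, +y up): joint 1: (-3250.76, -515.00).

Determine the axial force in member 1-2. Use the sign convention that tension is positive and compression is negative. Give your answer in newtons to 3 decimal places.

N=4 nodes, M=5 members, R=3 reactions → 2N=8, M+R=8
member 0 (0-1): L=6.7598, (cx,cy)=(0.4707,0.8823)
member 1 (0-2): L=6.2070, (cx,cy)=(1.0000,0.0000)
member 2 (1-2): L=6.6873, (cx,cy)=(0.4524,-0.8918)
member 3 (1-3): L=5.9283, (cx,cy)=(0.9983,0.0589)
member 4 (2-3): L=6.9443, (cx,cy)=(0.4166,0.9091)
solve A·x = −loads:
  F[0-1] = -3824.7321 N (compression)
  F[0-2] = -1450.3575 N (compression)
  F[1-2] = +3206.2708 N (tension)
  F[1-3] = +0.0000 N (tension)
  F[2-3] = +0.0000 N (tension)
  Rx@0 = +3250.7600 N
  Ry@0 = +3374.4817 N
  Ry@2 = -2859.4817 N

3206.271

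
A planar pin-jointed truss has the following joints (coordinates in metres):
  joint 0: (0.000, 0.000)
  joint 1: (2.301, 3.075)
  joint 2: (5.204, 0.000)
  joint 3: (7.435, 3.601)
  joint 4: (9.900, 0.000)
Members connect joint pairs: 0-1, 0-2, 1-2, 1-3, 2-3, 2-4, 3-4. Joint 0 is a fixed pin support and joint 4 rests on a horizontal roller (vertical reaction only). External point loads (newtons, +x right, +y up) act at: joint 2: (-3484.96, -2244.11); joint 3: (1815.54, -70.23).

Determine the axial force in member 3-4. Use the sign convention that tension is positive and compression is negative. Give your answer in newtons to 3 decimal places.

N=5 nodes, M=7 members, R=3 reactions → 2N=10, M+R=10
member 0 (0-1): L=3.8406, (cx,cy)=(0.5991,0.8007)
member 1 (0-2): L=5.2040, (cx,cy)=(1.0000,0.0000)
member 2 (1-2): L=4.2288, (cx,cy)=(0.6865,-0.7272)
member 3 (1-3): L=5.1609, (cx,cy)=(0.9948,0.1019)
member 4 (2-3): L=4.2361, (cx,cy)=(0.5267,0.8501)
member 5 (2-4): L=4.6960, (cx,cy)=(1.0000,0.0000)
member 6 (3-4): L=4.3639, (cx,cy)=(0.5649,-0.8252)
solve A·x = −loads:
  F[0-1] = -526.5505 N (compression)
  F[0-2] = -1353.9505 N (compression)
  F[1-2] = +488.1161 N (tension)
  F[1-3] = -653.9557 N (compression)
  F[2-3] = +2222.3667 N (tension)
  F[2-4] = +1295.6511 N (tension)
  F[3-4] = -2293.7373 N (compression)
  Rx@0 = +1669.4200 N
  Ry@0 = +421.5857 N
  Ry@4 = +1892.7543 N

-2293.737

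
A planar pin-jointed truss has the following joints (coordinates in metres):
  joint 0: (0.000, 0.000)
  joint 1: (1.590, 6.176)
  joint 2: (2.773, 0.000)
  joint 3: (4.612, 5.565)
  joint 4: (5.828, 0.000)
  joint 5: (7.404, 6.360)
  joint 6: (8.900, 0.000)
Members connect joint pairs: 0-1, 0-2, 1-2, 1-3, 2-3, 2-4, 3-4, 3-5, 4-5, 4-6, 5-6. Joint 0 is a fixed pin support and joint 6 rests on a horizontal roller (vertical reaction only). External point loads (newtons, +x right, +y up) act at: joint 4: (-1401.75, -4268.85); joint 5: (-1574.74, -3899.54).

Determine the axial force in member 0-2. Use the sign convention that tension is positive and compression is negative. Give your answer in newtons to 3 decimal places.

-2138.685

N=7 nodes, M=11 members, R=3 reactions → 2N=14, M+R=14
member 0 (0-1): L=6.3774, (cx,cy)=(0.2493,0.9684)
member 1 (0-2): L=2.7730, (cx,cy)=(1.0000,0.0000)
member 2 (1-2): L=6.2883, (cx,cy)=(0.1881,-0.9821)
member 3 (1-3): L=3.0831, (cx,cy)=(0.9802,-0.1982)
member 4 (2-3): L=5.8610, (cx,cy)=(0.3138,0.9495)
member 5 (2-4): L=3.0550, (cx,cy)=(1.0000,0.0000)
member 6 (3-4): L=5.6963, (cx,cy)=(0.2135,-0.9769)
member 7 (3-5): L=2.9030, (cx,cy)=(0.9618,0.2739)
member 8 (4-5): L=6.5524, (cx,cy)=(0.2405,0.9706)
member 9 (4-6): L=3.0720, (cx,cy)=(1.0000,0.0000)
member 10 (5-6): L=6.5336, (cx,cy)=(0.2290,-0.9734)
solve A·x = −loads:
  F[0-1] = -3360.3813 N (compression)
  F[0-2] = -2138.6852 N (compression)
  F[1-2] = +3626.3393 N (tension)
  F[1-3] = -1550.7767 N (compression)
  F[2-3] = -3751.0193 N (compression)
  F[2-4] = -279.5136 N (compression)
  F[3-4] = +2395.9164 N (tension)
  F[3-5] = -3335.9692 N (compression)
  F[4-5] = +1986.4781 N (tension)
  F[4-6] = +1155.9009 N (tension)
  F[5-6] = -5048.2397 N (compression)
  Rx@0 = +2976.4900 N
  Ry@0 = +3254.2658 N
  Ry@6 = +4914.1242 N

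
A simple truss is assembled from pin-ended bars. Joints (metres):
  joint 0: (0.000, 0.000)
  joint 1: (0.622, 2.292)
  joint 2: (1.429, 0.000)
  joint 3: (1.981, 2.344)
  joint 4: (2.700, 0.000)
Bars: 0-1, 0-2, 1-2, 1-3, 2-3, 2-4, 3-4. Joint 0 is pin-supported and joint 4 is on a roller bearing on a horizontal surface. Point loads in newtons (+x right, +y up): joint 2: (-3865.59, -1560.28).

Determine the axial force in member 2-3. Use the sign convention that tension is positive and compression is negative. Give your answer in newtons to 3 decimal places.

N=5 nodes, M=7 members, R=3 reactions → 2N=10, M+R=10
member 0 (0-1): L=2.3749, (cx,cy)=(0.2619,0.9651)
member 1 (0-2): L=1.4290, (cx,cy)=(1.0000,0.0000)
member 2 (1-2): L=2.4299, (cx,cy)=(0.3321,-0.9432)
member 3 (1-3): L=1.3600, (cx,cy)=(0.9993,0.0382)
member 4 (2-3): L=2.4081, (cx,cy)=(0.2292,0.9734)
member 5 (2-4): L=1.2710, (cx,cy)=(1.0000,0.0000)
member 6 (3-4): L=2.4518, (cx,cy)=(0.2933,-0.9560)
solve A·x = −loads:
  F[0-1] = -761.0531 N (compression)
  F[0-2] = -3666.2658 N (compression)
  F[1-2] = +760.3554 N (tension)
  F[1-3] = -452.1762 N (compression)
  F[2-3] = +866.1441 N (tension)
  F[2-4] = +253.3041 N (tension)
  F[3-4] = -863.7688 N (compression)
  Rx@0 = +3865.5900 N
  Ry@0 = +734.4874 N
  Ry@4 = +825.7926 N

866.144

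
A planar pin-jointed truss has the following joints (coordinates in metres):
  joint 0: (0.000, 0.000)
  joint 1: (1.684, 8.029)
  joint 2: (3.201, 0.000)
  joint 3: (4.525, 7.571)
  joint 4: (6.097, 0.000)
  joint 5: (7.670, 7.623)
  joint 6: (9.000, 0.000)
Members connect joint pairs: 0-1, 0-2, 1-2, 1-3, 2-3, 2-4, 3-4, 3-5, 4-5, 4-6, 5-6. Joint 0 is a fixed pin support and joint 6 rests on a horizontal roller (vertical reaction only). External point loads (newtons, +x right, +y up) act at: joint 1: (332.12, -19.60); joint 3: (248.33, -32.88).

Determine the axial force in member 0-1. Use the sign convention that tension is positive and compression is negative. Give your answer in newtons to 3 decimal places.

483.197

N=7 nodes, M=11 members, R=3 reactions → 2N=14, M+R=14
member 0 (0-1): L=8.2037, (cx,cy)=(0.2053,0.9787)
member 1 (0-2): L=3.2010, (cx,cy)=(1.0000,0.0000)
member 2 (1-2): L=8.1711, (cx,cy)=(0.1857,-0.9826)
member 3 (1-3): L=2.8777, (cx,cy)=(0.9873,-0.1592)
member 4 (2-3): L=7.6859, (cx,cy)=(0.1723,0.9851)
member 5 (2-4): L=2.8960, (cx,cy)=(1.0000,0.0000)
member 6 (3-4): L=7.7325, (cx,cy)=(0.2033,-0.9791)
member 7 (3-5): L=3.1454, (cx,cy)=(0.9999,0.0165)
member 8 (4-5): L=7.7836, (cx,cy)=(0.2021,0.9794)
member 9 (4-6): L=2.9030, (cx,cy)=(1.0000,0.0000)
member 10 (5-6): L=7.7382, (cx,cy)=(0.1719,-0.9851)
solve A·x = −loads:
  F[0-1] = +483.1972 N (tension)
  F[0-2] = +481.2626 N (tension)
  F[1-2] = -477.5513 N (compression)
  F[1-3] = -146.1353 N (compression)
  F[2-3] = +476.3704 N (tension)
  F[2-4] = +310.5413 N (tension)
  F[3-4] = -539.9834 N (compression)
  F[3-5] = -200.7911 N (compression)
  F[4-5] = +539.8457 N (tension)
  F[4-6] = +91.6654 N (tension)
  F[5-6] = -533.3239 N (compression)
  Rx@0 = -580.4500 N
  Ry@0 = -472.9074 N
  Ry@6 = +525.3874 N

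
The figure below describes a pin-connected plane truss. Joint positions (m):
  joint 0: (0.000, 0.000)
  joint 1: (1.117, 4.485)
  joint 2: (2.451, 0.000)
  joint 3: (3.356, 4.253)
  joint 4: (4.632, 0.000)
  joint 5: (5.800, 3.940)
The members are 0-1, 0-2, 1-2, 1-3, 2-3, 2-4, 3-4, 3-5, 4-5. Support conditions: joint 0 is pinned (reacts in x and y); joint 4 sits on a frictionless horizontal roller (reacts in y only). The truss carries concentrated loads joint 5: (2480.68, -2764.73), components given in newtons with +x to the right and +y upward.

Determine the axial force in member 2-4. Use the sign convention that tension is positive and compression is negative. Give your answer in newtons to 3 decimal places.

265.524

N=6 nodes, M=9 members, R=3 reactions → 2N=12, M+R=12
member 0 (0-1): L=4.6220, (cx,cy)=(0.2417,0.9704)
member 1 (0-2): L=2.4510, (cx,cy)=(1.0000,0.0000)
member 2 (1-2): L=4.6792, (cx,cy)=(0.2851,-0.9585)
member 3 (1-3): L=2.2510, (cx,cy)=(0.9947,-0.1031)
member 4 (2-3): L=4.3482, (cx,cy)=(0.2081,0.9781)
member 5 (2-4): L=2.1810, (cx,cy)=(1.0000,0.0000)
member 6 (3-4): L=4.4403, (cx,cy)=(0.2874,-0.9578)
member 7 (3-5): L=2.4640, (cx,cy)=(0.9919,-0.1270)
member 8 (4-5): L=4.1095, (cx,cy)=(0.2842,0.9588)
solve A·x = −loads:
  F[0-1] = +2892.9812 N (tension)
  F[0-2] = +1781.5329 N (tension)
  F[1-2] = -3099.8907 N (compression)
  F[1-3] = +1591.3770 N (tension)
  F[2-3] = +3037.7697 N (tension)
  F[2-4] = +265.5237 N (tension)
  F[3-4] = -3355.9864 N (compression)
  F[3-5] = +3205.5302 N (tension)
  F[4-5] = -2458.9370 N (compression)
  Rx@0 = -2480.6800 N
  Ry@0 = -2807.2288 N
  Ry@4 = +5571.9588 N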